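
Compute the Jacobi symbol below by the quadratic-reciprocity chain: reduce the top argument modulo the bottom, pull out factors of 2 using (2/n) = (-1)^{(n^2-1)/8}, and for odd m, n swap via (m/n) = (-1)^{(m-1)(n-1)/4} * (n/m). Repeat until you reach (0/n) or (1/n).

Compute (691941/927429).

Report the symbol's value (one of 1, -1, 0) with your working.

flip (691941/927429) -> (927429/691941): both odd, 691941 mod 4 = 1, 927429 mod 4 = 1, so the flip contributes +1; sign now +1
(927429/691941): 927429 mod 691941 = 235488, so (927429/691941) = (235488/691941)
factor out 2^5: 235488 = 2^5·7359; with 691941 mod 8 = 5, (2/691941) = -1; sign now -1; continue with (7359/691941)
flip (7359/691941) -> (691941/7359): both odd, 7359 mod 4 = 3, 691941 mod 4 = 1, so the flip contributes +1; sign now -1
(691941/7359): 691941 mod 7359 = 195, so (691941/7359) = (195/7359)
flip (195/7359) -> (7359/195): both odd, 195 mod 4 = 3, 7359 mod 4 = 3, so the flip contributes -1; sign now +1
(7359/195): 7359 mod 195 = 144, so (7359/195) = (144/195)
factor out 2^4: 144 = 2^4·9; with 195 mod 8 = 3, (2/195) = -1; sign now +1; continue with (9/195)
flip (9/195) -> (195/9): both odd, 9 mod 4 = 1, 195 mod 4 = 3, so the flip contributes +1; sign now +1
(195/9): 195 mod 9 = 6, so (195/9) = (6/9)
factor out 2^1: 6 = 2^1·3; with 9 mod 8 = 1, (2/9) = +1; sign now +1; continue with (3/9)
flip (3/9) -> (9/3): both odd, 3 mod 4 = 3, 9 mod 4 = 1, so the flip contributes +1; sign now +1
(9/3): 9 mod 3 = 0, so (9/3) = (0/3)
reached (0/3); gcd(a, n) > 1, so (0/3) = 0 and the symbol is 0

0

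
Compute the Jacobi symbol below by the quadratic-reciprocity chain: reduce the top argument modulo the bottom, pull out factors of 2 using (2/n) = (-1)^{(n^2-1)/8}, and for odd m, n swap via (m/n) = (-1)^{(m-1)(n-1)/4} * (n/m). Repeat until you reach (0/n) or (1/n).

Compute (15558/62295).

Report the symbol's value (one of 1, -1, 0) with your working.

factor out 2^1: 15558 = 2^1·7779; with 62295 mod 8 = 7, (2/62295) = +1; sign now +1; continue with (7779/62295)
flip (7779/62295) -> (62295/7779): both odd, 7779 mod 4 = 3, 62295 mod 4 = 3, so the flip contributes -1; sign now -1
(62295/7779): 62295 mod 7779 = 63, so (62295/7779) = (63/7779)
flip (63/7779) -> (7779/63): both odd, 63 mod 4 = 3, 7779 mod 4 = 3, so the flip contributes -1; sign now +1
(7779/63): 7779 mod 63 = 30, so (7779/63) = (30/63)
factor out 2^1: 30 = 2^1·15; with 63 mod 8 = 7, (2/63) = +1; sign now +1; continue with (15/63)
flip (15/63) -> (63/15): both odd, 15 mod 4 = 3, 63 mod 4 = 3, so the flip contributes -1; sign now -1
(63/15): 63 mod 15 = 3, so (63/15) = (3/15)
flip (3/15) -> (15/3): both odd, 3 mod 4 = 3, 15 mod 4 = 3, so the flip contributes -1; sign now +1
(15/3): 15 mod 3 = 0, so (15/3) = (0/3)
reached (0/3); gcd(a, n) > 1, so (0/3) = 0 and the symbol is 0

0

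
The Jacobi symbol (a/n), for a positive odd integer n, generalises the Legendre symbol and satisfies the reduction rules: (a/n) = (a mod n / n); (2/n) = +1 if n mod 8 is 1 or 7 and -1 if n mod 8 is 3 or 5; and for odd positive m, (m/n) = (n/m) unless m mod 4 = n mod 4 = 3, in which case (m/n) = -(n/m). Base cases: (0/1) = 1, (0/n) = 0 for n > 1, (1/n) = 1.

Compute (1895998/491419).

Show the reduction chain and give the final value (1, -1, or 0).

(1895998/491419): 1895998 mod 491419 = 421741, so (1895998/491419) = (421741/491419)
flip (421741/491419) -> (491419/421741): both odd, 421741 mod 4 = 1, 491419 mod 4 = 3, so the flip contributes +1; sign now +1
(491419/421741): 491419 mod 421741 = 69678, so (491419/421741) = (69678/421741)
factor out 2^1: 69678 = 2^1·34839; with 421741 mod 8 = 5, (2/421741) = -1; sign now -1; continue with (34839/421741)
flip (34839/421741) -> (421741/34839): both odd, 34839 mod 4 = 3, 421741 mod 4 = 1, so the flip contributes +1; sign now -1
(421741/34839): 421741 mod 34839 = 3673, so (421741/34839) = (3673/34839)
flip (3673/34839) -> (34839/3673): both odd, 3673 mod 4 = 1, 34839 mod 4 = 3, so the flip contributes +1; sign now -1
(34839/3673): 34839 mod 3673 = 1782, so (34839/3673) = (1782/3673)
factor out 2^1: 1782 = 2^1·891; with 3673 mod 8 = 1, (2/3673) = +1; sign now -1; continue with (891/3673)
flip (891/3673) -> (3673/891): both odd, 891 mod 4 = 3, 3673 mod 4 = 1, so the flip contributes +1; sign now -1
(3673/891): 3673 mod 891 = 109, so (3673/891) = (109/891)
flip (109/891) -> (891/109): both odd, 109 mod 4 = 1, 891 mod 4 = 3, so the flip contributes +1; sign now -1
(891/109): 891 mod 109 = 19, so (891/109) = (19/109)
flip (19/109) -> (109/19): both odd, 19 mod 4 = 3, 109 mod 4 = 1, so the flip contributes +1; sign now -1
(109/19): 109 mod 19 = 14, so (109/19) = (14/19)
factor out 2^1: 14 = 2^1·7; with 19 mod 8 = 3, (2/19) = -1; sign now +1; continue with (7/19)
flip (7/19) -> (19/7): both odd, 7 mod 4 = 3, 19 mod 4 = 3, so the flip contributes -1; sign now -1
(19/7): 19 mod 7 = 5, so (19/7) = (5/7)
flip (5/7) -> (7/5): both odd, 5 mod 4 = 1, 7 mod 4 = 3, so the flip contributes +1; sign now -1
(7/5): 7 mod 5 = 2, so (7/5) = (2/5)
factor out 2^1: 2 = 2^1·1; with 5 mod 8 = 5, (2/5) = -1; sign now +1; continue with (1/5)
reached (1/5) = 1, so the symbol is +1

1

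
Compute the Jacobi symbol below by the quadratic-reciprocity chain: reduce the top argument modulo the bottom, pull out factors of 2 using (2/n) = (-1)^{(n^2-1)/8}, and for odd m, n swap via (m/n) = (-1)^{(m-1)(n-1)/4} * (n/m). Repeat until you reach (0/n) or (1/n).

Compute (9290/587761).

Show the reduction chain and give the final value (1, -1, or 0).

1

factor out 2^1: 9290 = 2^1·4645; with 587761 mod 8 = 1, (2/587761) = +1; sign now +1; continue with (4645/587761)
flip (4645/587761) -> (587761/4645): both odd, 4645 mod 4 = 1, 587761 mod 4 = 1, so the flip contributes +1; sign now +1
(587761/4645): 587761 mod 4645 = 2491, so (587761/4645) = (2491/4645)
flip (2491/4645) -> (4645/2491): both odd, 2491 mod 4 = 3, 4645 mod 4 = 1, so the flip contributes +1; sign now +1
(4645/2491): 4645 mod 2491 = 2154, so (4645/2491) = (2154/2491)
factor out 2^1: 2154 = 2^1·1077; with 2491 mod 8 = 3, (2/2491) = -1; sign now -1; continue with (1077/2491)
flip (1077/2491) -> (2491/1077): both odd, 1077 mod 4 = 1, 2491 mod 4 = 3, so the flip contributes +1; sign now -1
(2491/1077): 2491 mod 1077 = 337, so (2491/1077) = (337/1077)
flip (337/1077) -> (1077/337): both odd, 337 mod 4 = 1, 1077 mod 4 = 1, so the flip contributes +1; sign now -1
(1077/337): 1077 mod 337 = 66, so (1077/337) = (66/337)
factor out 2^1: 66 = 2^1·33; with 337 mod 8 = 1, (2/337) = +1; sign now -1; continue with (33/337)
flip (33/337) -> (337/33): both odd, 33 mod 4 = 1, 337 mod 4 = 1, so the flip contributes +1; sign now -1
(337/33): 337 mod 33 = 7, so (337/33) = (7/33)
flip (7/33) -> (33/7): both odd, 7 mod 4 = 3, 33 mod 4 = 1, so the flip contributes +1; sign now -1
(33/7): 33 mod 7 = 5, so (33/7) = (5/7)
flip (5/7) -> (7/5): both odd, 5 mod 4 = 1, 7 mod 4 = 3, so the flip contributes +1; sign now -1
(7/5): 7 mod 5 = 2, so (7/5) = (2/5)
factor out 2^1: 2 = 2^1·1; with 5 mod 8 = 5, (2/5) = -1; sign now +1; continue with (1/5)
reached (1/5) = 1, so the symbol is +1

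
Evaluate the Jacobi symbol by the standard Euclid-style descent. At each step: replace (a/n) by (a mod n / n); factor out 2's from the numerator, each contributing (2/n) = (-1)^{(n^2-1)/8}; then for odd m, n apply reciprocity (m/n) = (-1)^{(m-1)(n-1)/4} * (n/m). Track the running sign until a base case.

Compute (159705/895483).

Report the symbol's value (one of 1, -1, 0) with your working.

-1

flip (159705/895483) -> (895483/159705): both odd, 159705 mod 4 = 1, 895483 mod 4 = 3, so the flip contributes +1; sign now +1
(895483/159705): 895483 mod 159705 = 96958, so (895483/159705) = (96958/159705)
factor out 2^1: 96958 = 2^1·48479; with 159705 mod 8 = 1, (2/159705) = +1; sign now +1; continue with (48479/159705)
flip (48479/159705) -> (159705/48479): both odd, 48479 mod 4 = 3, 159705 mod 4 = 1, so the flip contributes +1; sign now +1
(159705/48479): 159705 mod 48479 = 14268, so (159705/48479) = (14268/48479)
factor out 2^2: 14268 = 2^2·3567; with 48479 mod 8 = 7, (2/48479) = +1; sign now +1; continue with (3567/48479)
flip (3567/48479) -> (48479/3567): both odd, 3567 mod 4 = 3, 48479 mod 4 = 3, so the flip contributes -1; sign now -1
(48479/3567): 48479 mod 3567 = 2108, so (48479/3567) = (2108/3567)
factor out 2^2: 2108 = 2^2·527; with 3567 mod 8 = 7, (2/3567) = +1; sign now -1; continue with (527/3567)
flip (527/3567) -> (3567/527): both odd, 527 mod 4 = 3, 3567 mod 4 = 3, so the flip contributes -1; sign now +1
(3567/527): 3567 mod 527 = 405, so (3567/527) = (405/527)
flip (405/527) -> (527/405): both odd, 405 mod 4 = 1, 527 mod 4 = 3, so the flip contributes +1; sign now +1
(527/405): 527 mod 405 = 122, so (527/405) = (122/405)
factor out 2^1: 122 = 2^1·61; with 405 mod 8 = 5, (2/405) = -1; sign now -1; continue with (61/405)
flip (61/405) -> (405/61): both odd, 61 mod 4 = 1, 405 mod 4 = 1, so the flip contributes +1; sign now -1
(405/61): 405 mod 61 = 39, so (405/61) = (39/61)
flip (39/61) -> (61/39): both odd, 39 mod 4 = 3, 61 mod 4 = 1, so the flip contributes +1; sign now -1
(61/39): 61 mod 39 = 22, so (61/39) = (22/39)
factor out 2^1: 22 = 2^1·11; with 39 mod 8 = 7, (2/39) = +1; sign now -1; continue with (11/39)
flip (11/39) -> (39/11): both odd, 11 mod 4 = 3, 39 mod 4 = 3, so the flip contributes -1; sign now +1
(39/11): 39 mod 11 = 6, so (39/11) = (6/11)
factor out 2^1: 6 = 2^1·3; with 11 mod 8 = 3, (2/11) = -1; sign now -1; continue with (3/11)
flip (3/11) -> (11/3): both odd, 3 mod 4 = 3, 11 mod 4 = 3, so the flip contributes -1; sign now +1
(11/3): 11 mod 3 = 2, so (11/3) = (2/3)
factor out 2^1: 2 = 2^1·1; with 3 mod 8 = 3, (2/3) = -1; sign now -1; continue with (1/3)
reached (1/3) = 1, so the symbol is -1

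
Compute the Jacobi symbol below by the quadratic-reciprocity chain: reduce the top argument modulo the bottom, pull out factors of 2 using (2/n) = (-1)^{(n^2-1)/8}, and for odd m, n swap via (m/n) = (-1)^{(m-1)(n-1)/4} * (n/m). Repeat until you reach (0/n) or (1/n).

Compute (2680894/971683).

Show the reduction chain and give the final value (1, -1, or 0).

(2680894/971683) = (737528/971683)   [reduce mod 971683]
737528 = 2^3·92191; (2/971683) = -1 since 971683 mod 8 = 3, so (737528/971683) = (-1)^3·(92191/971683); sign now -1
reciprocity: (92191/971683) = -1·(971683/92191) since 92191 mod 4 = 3, 971683 mod 4 = 3; sign now +1
(971683/92191) = (49773/92191)   [reduce mod 92191]
reciprocity: (49773/92191) = +1·(92191/49773) since 49773 mod 4 = 1, 92191 mod 4 = 3; sign now +1
(92191/49773) = (42418/49773)   [reduce mod 49773]
42418 = 2^1·21209; (2/49773) = -1 since 49773 mod 8 = 5, so (42418/49773) = (-1)^1·(21209/49773); sign now -1
reciprocity: (21209/49773) = +1·(49773/21209) since 21209 mod 4 = 1, 49773 mod 4 = 1; sign now -1
(49773/21209) = (7355/21209)   [reduce mod 21209]
reciprocity: (7355/21209) = +1·(21209/7355) since 7355 mod 4 = 3, 21209 mod 4 = 1; sign now -1
(21209/7355) = (6499/7355)   [reduce mod 7355]
reciprocity: (6499/7355) = -1·(7355/6499) since 6499 mod 4 = 3, 7355 mod 4 = 3; sign now +1
(7355/6499) = (856/6499)   [reduce mod 6499]
856 = 2^3·107; (2/6499) = -1 since 6499 mod 8 = 3, so (856/6499) = (-1)^3·(107/6499); sign now -1
reciprocity: (107/6499) = -1·(6499/107) since 107 mod 4 = 3, 6499 mod 4 = 3; sign now +1
(6499/107) = (79/107)   [reduce mod 107]
reciprocity: (79/107) = -1·(107/79) since 79 mod 4 = 3, 107 mod 4 = 3; sign now -1
(107/79) = (28/79)   [reduce mod 79]
28 = 2^2·7; (2/79) = +1 since 79 mod 8 = 7, so (28/79) = (+1)^2·(7/79); sign now -1
reciprocity: (7/79) = -1·(79/7) since 7 mod 4 = 3, 79 mod 4 = 3; sign now +1
(79/7) = (2/7)   [reduce mod 7]
2 = 2^1·1; (2/7) = +1 since 7 mod 8 = 7, so (2/7) = (+1)^1·(1/7); sign now +1
(1/7) = 1; final value = sign = +1

1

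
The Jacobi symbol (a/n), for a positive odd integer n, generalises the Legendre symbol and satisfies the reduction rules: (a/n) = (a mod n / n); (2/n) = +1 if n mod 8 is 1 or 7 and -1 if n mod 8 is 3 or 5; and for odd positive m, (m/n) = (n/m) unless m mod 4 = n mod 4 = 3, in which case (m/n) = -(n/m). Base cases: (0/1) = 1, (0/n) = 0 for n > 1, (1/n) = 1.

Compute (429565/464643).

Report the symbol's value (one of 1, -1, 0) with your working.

1

flip (429565/464643) -> (464643/429565): both odd, 429565 mod 4 = 1, 464643 mod 4 = 3, so the flip contributes +1; sign now +1
(464643/429565): 464643 mod 429565 = 35078, so (464643/429565) = (35078/429565)
factor out 2^1: 35078 = 2^1·17539; with 429565 mod 8 = 5, (2/429565) = -1; sign now -1; continue with (17539/429565)
flip (17539/429565) -> (429565/17539): both odd, 17539 mod 4 = 3, 429565 mod 4 = 1, so the flip contributes +1; sign now -1
(429565/17539): 429565 mod 17539 = 8629, so (429565/17539) = (8629/17539)
flip (8629/17539) -> (17539/8629): both odd, 8629 mod 4 = 1, 17539 mod 4 = 3, so the flip contributes +1; sign now -1
(17539/8629): 17539 mod 8629 = 281, so (17539/8629) = (281/8629)
flip (281/8629) -> (8629/281): both odd, 281 mod 4 = 1, 8629 mod 4 = 1, so the flip contributes +1; sign now -1
(8629/281): 8629 mod 281 = 199, so (8629/281) = (199/281)
flip (199/281) -> (281/199): both odd, 199 mod 4 = 3, 281 mod 4 = 1, so the flip contributes +1; sign now -1
(281/199): 281 mod 199 = 82, so (281/199) = (82/199)
factor out 2^1: 82 = 2^1·41; with 199 mod 8 = 7, (2/199) = +1; sign now -1; continue with (41/199)
flip (41/199) -> (199/41): both odd, 41 mod 4 = 1, 199 mod 4 = 3, so the flip contributes +1; sign now -1
(199/41): 199 mod 41 = 35, so (199/41) = (35/41)
flip (35/41) -> (41/35): both odd, 35 mod 4 = 3, 41 mod 4 = 1, so the flip contributes +1; sign now -1
(41/35): 41 mod 35 = 6, so (41/35) = (6/35)
factor out 2^1: 6 = 2^1·3; with 35 mod 8 = 3, (2/35) = -1; sign now +1; continue with (3/35)
flip (3/35) -> (35/3): both odd, 3 mod 4 = 3, 35 mod 4 = 3, so the flip contributes -1; sign now -1
(35/3): 35 mod 3 = 2, so (35/3) = (2/3)
factor out 2^1: 2 = 2^1·1; with 3 mod 8 = 3, (2/3) = -1; sign now +1; continue with (1/3)
reached (1/3) = 1, so the symbol is +1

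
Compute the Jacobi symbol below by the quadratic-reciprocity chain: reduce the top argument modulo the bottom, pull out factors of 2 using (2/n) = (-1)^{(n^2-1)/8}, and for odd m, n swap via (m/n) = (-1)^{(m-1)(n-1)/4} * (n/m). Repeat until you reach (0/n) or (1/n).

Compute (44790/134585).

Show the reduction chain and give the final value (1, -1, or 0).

0

44790 = 2^1·22395; (2/134585) = +1 since 134585 mod 8 = 1, so (44790/134585) = (+1)^1·(22395/134585); sign now +1
reciprocity: (22395/134585) = +1·(134585/22395) since 22395 mod 4 = 3, 134585 mod 4 = 1; sign now +1
(134585/22395) = (215/22395)   [reduce mod 22395]
reciprocity: (215/22395) = -1·(22395/215) since 215 mod 4 = 3, 22395 mod 4 = 3; sign now -1
(22395/215) = (35/215)   [reduce mod 215]
reciprocity: (35/215) = -1·(215/35) since 35 mod 4 = 3, 215 mod 4 = 3; sign now +1
(215/35) = (5/35)   [reduce mod 35]
reciprocity: (5/35) = +1·(35/5) since 5 mod 4 = 1, 35 mod 4 = 3; sign now +1
(35/5) = (0/5)   [reduce mod 5]
(0/5) = 0   [gcd(a, n) > 1]; final value = 0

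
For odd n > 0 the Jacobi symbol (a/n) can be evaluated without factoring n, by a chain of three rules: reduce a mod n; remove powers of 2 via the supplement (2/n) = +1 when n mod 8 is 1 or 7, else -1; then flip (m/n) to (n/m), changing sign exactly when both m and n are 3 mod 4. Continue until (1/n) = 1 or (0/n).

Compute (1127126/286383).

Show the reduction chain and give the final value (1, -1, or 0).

-1

(1127126/286383): 1127126 mod 286383 = 267977, so (1127126/286383) = (267977/286383)
flip (267977/286383) -> (286383/267977): both odd, 267977 mod 4 = 1, 286383 mod 4 = 3, so the flip contributes +1; sign now +1
(286383/267977): 286383 mod 267977 = 18406, so (286383/267977) = (18406/267977)
factor out 2^1: 18406 = 2^1·9203; with 267977 mod 8 = 1, (2/267977) = +1; sign now +1; continue with (9203/267977)
flip (9203/267977) -> (267977/9203): both odd, 9203 mod 4 = 3, 267977 mod 4 = 1, so the flip contributes +1; sign now +1
(267977/9203): 267977 mod 9203 = 1090, so (267977/9203) = (1090/9203)
factor out 2^1: 1090 = 2^1·545; with 9203 mod 8 = 3, (2/9203) = -1; sign now -1; continue with (545/9203)
flip (545/9203) -> (9203/545): both odd, 545 mod 4 = 1, 9203 mod 4 = 3, so the flip contributes +1; sign now -1
(9203/545): 9203 mod 545 = 483, so (9203/545) = (483/545)
flip (483/545) -> (545/483): both odd, 483 mod 4 = 3, 545 mod 4 = 1, so the flip contributes +1; sign now -1
(545/483): 545 mod 483 = 62, so (545/483) = (62/483)
factor out 2^1: 62 = 2^1·31; with 483 mod 8 = 3, (2/483) = -1; sign now +1; continue with (31/483)
flip (31/483) -> (483/31): both odd, 31 mod 4 = 3, 483 mod 4 = 3, so the flip contributes -1; sign now -1
(483/31): 483 mod 31 = 18, so (483/31) = (18/31)
factor out 2^1: 18 = 2^1·9; with 31 mod 8 = 7, (2/31) = +1; sign now -1; continue with (9/31)
flip (9/31) -> (31/9): both odd, 9 mod 4 = 1, 31 mod 4 = 3, so the flip contributes +1; sign now -1
(31/9): 31 mod 9 = 4, so (31/9) = (4/9)
factor out 2^2: 4 = 2^2·1; with 9 mod 8 = 1, (2/9) = +1; sign now -1; continue with (1/9)
reached (1/9) = 1, so the symbol is -1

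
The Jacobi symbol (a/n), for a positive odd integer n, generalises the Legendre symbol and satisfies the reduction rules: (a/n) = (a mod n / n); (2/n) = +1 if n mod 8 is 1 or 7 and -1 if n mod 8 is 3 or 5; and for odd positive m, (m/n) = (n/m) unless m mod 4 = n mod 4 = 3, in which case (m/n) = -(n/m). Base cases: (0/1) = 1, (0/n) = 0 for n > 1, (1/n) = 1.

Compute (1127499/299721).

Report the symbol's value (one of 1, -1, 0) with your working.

(1127499/299721) = (228336/299721)   [reduce mod 299721]
228336 = 2^4·14271; (2/299721) = +1 since 299721 mod 8 = 1, so (228336/299721) = (+1)^4·(14271/299721); sign now +1
reciprocity: (14271/299721) = +1·(299721/14271) since 14271 mod 4 = 3, 299721 mod 4 = 1; sign now +1
(299721/14271) = (30/14271)   [reduce mod 14271]
30 = 2^1·15; (2/14271) = +1 since 14271 mod 8 = 7, so (30/14271) = (+1)^1·(15/14271); sign now +1
reciprocity: (15/14271) = -1·(14271/15) since 15 mod 4 = 3, 14271 mod 4 = 3; sign now -1
(14271/15) = (6/15)   [reduce mod 15]
6 = 2^1·3; (2/15) = +1 since 15 mod 8 = 7, so (6/15) = (+1)^1·(3/15); sign now -1
reciprocity: (3/15) = -1·(15/3) since 3 mod 4 = 3, 15 mod 4 = 3; sign now +1
(15/3) = (0/3)   [reduce mod 3]
(0/3) = 0   [gcd(a, n) > 1]; final value = 0

0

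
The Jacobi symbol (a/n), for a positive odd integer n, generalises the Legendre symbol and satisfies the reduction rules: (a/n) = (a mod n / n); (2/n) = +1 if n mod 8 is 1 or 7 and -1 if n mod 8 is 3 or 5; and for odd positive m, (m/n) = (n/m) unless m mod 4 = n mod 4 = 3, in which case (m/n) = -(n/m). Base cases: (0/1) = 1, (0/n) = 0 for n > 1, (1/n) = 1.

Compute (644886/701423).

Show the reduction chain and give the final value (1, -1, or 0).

-1

644886 = 2^1·322443; (2/701423) = +1 since 701423 mod 8 = 7, so (644886/701423) = (+1)^1·(322443/701423); sign now +1
reciprocity: (322443/701423) = -1·(701423/322443) since 322443 mod 4 = 3, 701423 mod 4 = 3; sign now -1
(701423/322443) = (56537/322443)   [reduce mod 322443]
reciprocity: (56537/322443) = +1·(322443/56537) since 56537 mod 4 = 1, 322443 mod 4 = 3; sign now -1
(322443/56537) = (39758/56537)   [reduce mod 56537]
39758 = 2^1·19879; (2/56537) = +1 since 56537 mod 8 = 1, so (39758/56537) = (+1)^1·(19879/56537); sign now -1
reciprocity: (19879/56537) = +1·(56537/19879) since 19879 mod 4 = 3, 56537 mod 4 = 1; sign now -1
(56537/19879) = (16779/19879)   [reduce mod 19879]
reciprocity: (16779/19879) = -1·(19879/16779) since 16779 mod 4 = 3, 19879 mod 4 = 3; sign now +1
(19879/16779) = (3100/16779)   [reduce mod 16779]
3100 = 2^2·775; (2/16779) = -1 since 16779 mod 8 = 3, so (3100/16779) = (-1)^2·(775/16779); sign now +1
reciprocity: (775/16779) = -1·(16779/775) since 775 mod 4 = 3, 16779 mod 4 = 3; sign now -1
(16779/775) = (504/775)   [reduce mod 775]
504 = 2^3·63; (2/775) = +1 since 775 mod 8 = 7, so (504/775) = (+1)^3·(63/775); sign now -1
reciprocity: (63/775) = -1·(775/63) since 63 mod 4 = 3, 775 mod 4 = 3; sign now +1
(775/63) = (19/63)   [reduce mod 63]
reciprocity: (19/63) = -1·(63/19) since 19 mod 4 = 3, 63 mod 4 = 3; sign now -1
(63/19) = (6/19)   [reduce mod 19]
6 = 2^1·3; (2/19) = -1 since 19 mod 8 = 3, so (6/19) = (-1)^1·(3/19); sign now +1
reciprocity: (3/19) = -1·(19/3) since 3 mod 4 = 3, 19 mod 4 = 3; sign now -1
(19/3) = (1/3)   [reduce mod 3]
(1/3) = 1; final value = sign = -1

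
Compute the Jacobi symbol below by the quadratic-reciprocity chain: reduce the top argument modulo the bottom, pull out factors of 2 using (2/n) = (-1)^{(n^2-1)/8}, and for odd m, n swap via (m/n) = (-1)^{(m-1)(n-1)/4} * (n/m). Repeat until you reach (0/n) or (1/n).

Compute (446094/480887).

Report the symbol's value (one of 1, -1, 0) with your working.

446094 = 2^1·223047; (2/480887) = +1 since 480887 mod 8 = 7, so (446094/480887) = (+1)^1·(223047/480887); sign now +1
reciprocity: (223047/480887) = -1·(480887/223047) since 223047 mod 4 = 3, 480887 mod 4 = 3; sign now -1
(480887/223047) = (34793/223047)   [reduce mod 223047]
reciprocity: (34793/223047) = +1·(223047/34793) since 34793 mod 4 = 1, 223047 mod 4 = 3; sign now -1
(223047/34793) = (14289/34793)   [reduce mod 34793]
reciprocity: (14289/34793) = +1·(34793/14289) since 14289 mod 4 = 1, 34793 mod 4 = 1; sign now -1
(34793/14289) = (6215/14289)   [reduce mod 14289]
reciprocity: (6215/14289) = +1·(14289/6215) since 6215 mod 4 = 3, 14289 mod 4 = 1; sign now -1
(14289/6215) = (1859/6215)   [reduce mod 6215]
reciprocity: (1859/6215) = -1·(6215/1859) since 1859 mod 4 = 3, 6215 mod 4 = 3; sign now +1
(6215/1859) = (638/1859)   [reduce mod 1859]
638 = 2^1·319; (2/1859) = -1 since 1859 mod 8 = 3, so (638/1859) = (-1)^1·(319/1859); sign now -1
reciprocity: (319/1859) = -1·(1859/319) since 319 mod 4 = 3, 1859 mod 4 = 3; sign now +1
(1859/319) = (264/319)   [reduce mod 319]
264 = 2^3·33; (2/319) = +1 since 319 mod 8 = 7, so (264/319) = (+1)^3·(33/319); sign now +1
reciprocity: (33/319) = +1·(319/33) since 33 mod 4 = 1, 319 mod 4 = 3; sign now +1
(319/33) = (22/33)   [reduce mod 33]
22 = 2^1·11; (2/33) = +1 since 33 mod 8 = 1, so (22/33) = (+1)^1·(11/33); sign now +1
reciprocity: (11/33) = +1·(33/11) since 11 mod 4 = 3, 33 mod 4 = 1; sign now +1
(33/11) = (0/11)   [reduce mod 11]
(0/11) = 0   [gcd(a, n) > 1]; final value = 0

0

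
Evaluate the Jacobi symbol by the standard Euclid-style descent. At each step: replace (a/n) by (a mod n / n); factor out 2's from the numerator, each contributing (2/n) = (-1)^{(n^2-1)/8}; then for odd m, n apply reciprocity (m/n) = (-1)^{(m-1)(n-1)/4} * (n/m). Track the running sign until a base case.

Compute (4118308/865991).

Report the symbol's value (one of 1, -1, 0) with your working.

1

(4118308/865991) = (654344/865991)   [reduce mod 865991]
654344 = 2^3·81793; (2/865991) = +1 since 865991 mod 8 = 7, so (654344/865991) = (+1)^3·(81793/865991); sign now +1
reciprocity: (81793/865991) = +1·(865991/81793) since 81793 mod 4 = 1, 865991 mod 4 = 3; sign now +1
(865991/81793) = (48061/81793)   [reduce mod 81793]
reciprocity: (48061/81793) = +1·(81793/48061) since 48061 mod 4 = 1, 81793 mod 4 = 1; sign now +1
(81793/48061) = (33732/48061)   [reduce mod 48061]
33732 = 2^2·8433; (2/48061) = -1 since 48061 mod 8 = 5, so (33732/48061) = (-1)^2·(8433/48061); sign now +1
reciprocity: (8433/48061) = +1·(48061/8433) since 8433 mod 4 = 1, 48061 mod 4 = 1; sign now +1
(48061/8433) = (5896/8433)   [reduce mod 8433]
5896 = 2^3·737; (2/8433) = +1 since 8433 mod 8 = 1, so (5896/8433) = (+1)^3·(737/8433); sign now +1
reciprocity: (737/8433) = +1·(8433/737) since 737 mod 4 = 1, 8433 mod 4 = 1; sign now +1
(8433/737) = (326/737)   [reduce mod 737]
326 = 2^1·163; (2/737) = +1 since 737 mod 8 = 1, so (326/737) = (+1)^1·(163/737); sign now +1
reciprocity: (163/737) = +1·(737/163) since 163 mod 4 = 3, 737 mod 4 = 1; sign now +1
(737/163) = (85/163)   [reduce mod 163]
reciprocity: (85/163) = +1·(163/85) since 85 mod 4 = 1, 163 mod 4 = 3; sign now +1
(163/85) = (78/85)   [reduce mod 85]
78 = 2^1·39; (2/85) = -1 since 85 mod 8 = 5, so (78/85) = (-1)^1·(39/85); sign now -1
reciprocity: (39/85) = +1·(85/39) since 39 mod 4 = 3, 85 mod 4 = 1; sign now -1
(85/39) = (7/39)   [reduce mod 39]
reciprocity: (7/39) = -1·(39/7) since 7 mod 4 = 3, 39 mod 4 = 3; sign now +1
(39/7) = (4/7)   [reduce mod 7]
4 = 2^2·1; (2/7) = +1 since 7 mod 8 = 7, so (4/7) = (+1)^2·(1/7); sign now +1
(1/7) = 1; final value = sign = +1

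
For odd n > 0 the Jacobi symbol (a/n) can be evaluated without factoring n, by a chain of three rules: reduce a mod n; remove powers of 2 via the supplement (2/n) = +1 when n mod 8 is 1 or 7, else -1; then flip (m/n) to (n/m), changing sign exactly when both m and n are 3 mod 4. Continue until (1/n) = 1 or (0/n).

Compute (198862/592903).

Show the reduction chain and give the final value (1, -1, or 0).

1

198862 = 2^1·99431; (2/592903) = +1 since 592903 mod 8 = 7, so (198862/592903) = (+1)^1·(99431/592903); sign now +1
reciprocity: (99431/592903) = -1·(592903/99431) since 99431 mod 4 = 3, 592903 mod 4 = 3; sign now -1
(592903/99431) = (95748/99431)   [reduce mod 99431]
95748 = 2^2·23937; (2/99431) = +1 since 99431 mod 8 = 7, so (95748/99431) = (+1)^2·(23937/99431); sign now -1
reciprocity: (23937/99431) = +1·(99431/23937) since 23937 mod 4 = 1, 99431 mod 4 = 3; sign now -1
(99431/23937) = (3683/23937)   [reduce mod 23937]
reciprocity: (3683/23937) = +1·(23937/3683) since 3683 mod 4 = 3, 23937 mod 4 = 1; sign now -1
(23937/3683) = (1839/3683)   [reduce mod 3683]
reciprocity: (1839/3683) = -1·(3683/1839) since 1839 mod 4 = 3, 3683 mod 4 = 3; sign now +1
(3683/1839) = (5/1839)   [reduce mod 1839]
reciprocity: (5/1839) = +1·(1839/5) since 5 mod 4 = 1, 1839 mod 4 = 3; sign now +1
(1839/5) = (4/5)   [reduce mod 5]
4 = 2^2·1; (2/5) = -1 since 5 mod 8 = 5, so (4/5) = (-1)^2·(1/5); sign now +1
(1/5) = 1; final value = sign = +1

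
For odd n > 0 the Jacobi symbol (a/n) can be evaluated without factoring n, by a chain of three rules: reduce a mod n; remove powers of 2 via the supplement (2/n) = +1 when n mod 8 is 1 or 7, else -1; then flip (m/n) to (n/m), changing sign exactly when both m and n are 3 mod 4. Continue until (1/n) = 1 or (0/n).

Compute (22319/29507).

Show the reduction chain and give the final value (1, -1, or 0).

1

flip (22319/29507) -> (29507/22319): both odd, 22319 mod 4 = 3, 29507 mod 4 = 3, so the flip contributes -1; sign now -1
(29507/22319): 29507 mod 22319 = 7188, so (29507/22319) = (7188/22319)
factor out 2^2: 7188 = 2^2·1797; with 22319 mod 8 = 7, (2/22319) = +1; sign now -1; continue with (1797/22319)
flip (1797/22319) -> (22319/1797): both odd, 1797 mod 4 = 1, 22319 mod 4 = 3, so the flip contributes +1; sign now -1
(22319/1797): 22319 mod 1797 = 755, so (22319/1797) = (755/1797)
flip (755/1797) -> (1797/755): both odd, 755 mod 4 = 3, 1797 mod 4 = 1, so the flip contributes +1; sign now -1
(1797/755): 1797 mod 755 = 287, so (1797/755) = (287/755)
flip (287/755) -> (755/287): both odd, 287 mod 4 = 3, 755 mod 4 = 3, so the flip contributes -1; sign now +1
(755/287): 755 mod 287 = 181, so (755/287) = (181/287)
flip (181/287) -> (287/181): both odd, 181 mod 4 = 1, 287 mod 4 = 3, so the flip contributes +1; sign now +1
(287/181): 287 mod 181 = 106, so (287/181) = (106/181)
factor out 2^1: 106 = 2^1·53; with 181 mod 8 = 5, (2/181) = -1; sign now -1; continue with (53/181)
flip (53/181) -> (181/53): both odd, 53 mod 4 = 1, 181 mod 4 = 1, so the flip contributes +1; sign now -1
(181/53): 181 mod 53 = 22, so (181/53) = (22/53)
factor out 2^1: 22 = 2^1·11; with 53 mod 8 = 5, (2/53) = -1; sign now +1; continue with (11/53)
flip (11/53) -> (53/11): both odd, 11 mod 4 = 3, 53 mod 4 = 1, so the flip contributes +1; sign now +1
(53/11): 53 mod 11 = 9, so (53/11) = (9/11)
flip (9/11) -> (11/9): both odd, 9 mod 4 = 1, 11 mod 4 = 3, so the flip contributes +1; sign now +1
(11/9): 11 mod 9 = 2, so (11/9) = (2/9)
factor out 2^1: 2 = 2^1·1; with 9 mod 8 = 1, (2/9) = +1; sign now +1; continue with (1/9)
reached (1/9) = 1, so the symbol is +1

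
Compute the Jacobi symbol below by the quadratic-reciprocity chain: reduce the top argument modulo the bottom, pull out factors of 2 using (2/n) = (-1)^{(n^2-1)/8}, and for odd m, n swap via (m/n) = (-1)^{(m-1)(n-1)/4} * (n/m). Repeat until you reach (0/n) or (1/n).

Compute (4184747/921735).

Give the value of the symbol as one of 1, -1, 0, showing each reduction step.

-1

(4184747/921735): 4184747 mod 921735 = 497807, so (4184747/921735) = (497807/921735)
flip (497807/921735) -> (921735/497807): both odd, 497807 mod 4 = 3, 921735 mod 4 = 3, so the flip contributes -1; sign now -1
(921735/497807): 921735 mod 497807 = 423928, so (921735/497807) = (423928/497807)
factor out 2^3: 423928 = 2^3·52991; with 497807 mod 8 = 7, (2/497807) = +1; sign now -1; continue with (52991/497807)
flip (52991/497807) -> (497807/52991): both odd, 52991 mod 4 = 3, 497807 mod 4 = 3, so the flip contributes -1; sign now +1
(497807/52991): 497807 mod 52991 = 20888, so (497807/52991) = (20888/52991)
factor out 2^3: 20888 = 2^3·2611; with 52991 mod 8 = 7, (2/52991) = +1; sign now +1; continue with (2611/52991)
flip (2611/52991) -> (52991/2611): both odd, 2611 mod 4 = 3, 52991 mod 4 = 3, so the flip contributes -1; sign now -1
(52991/2611): 52991 mod 2611 = 771, so (52991/2611) = (771/2611)
flip (771/2611) -> (2611/771): both odd, 771 mod 4 = 3, 2611 mod 4 = 3, so the flip contributes -1; sign now +1
(2611/771): 2611 mod 771 = 298, so (2611/771) = (298/771)
factor out 2^1: 298 = 2^1·149; with 771 mod 8 = 3, (2/771) = -1; sign now -1; continue with (149/771)
flip (149/771) -> (771/149): both odd, 149 mod 4 = 1, 771 mod 4 = 3, so the flip contributes +1; sign now -1
(771/149): 771 mod 149 = 26, so (771/149) = (26/149)
factor out 2^1: 26 = 2^1·13; with 149 mod 8 = 5, (2/149) = -1; sign now +1; continue with (13/149)
flip (13/149) -> (149/13): both odd, 13 mod 4 = 1, 149 mod 4 = 1, so the flip contributes +1; sign now +1
(149/13): 149 mod 13 = 6, so (149/13) = (6/13)
factor out 2^1: 6 = 2^1·3; with 13 mod 8 = 5, (2/13) = -1; sign now -1; continue with (3/13)
flip (3/13) -> (13/3): both odd, 3 mod 4 = 3, 13 mod 4 = 1, so the flip contributes +1; sign now -1
(13/3): 13 mod 3 = 1, so (13/3) = (1/3)
reached (1/3) = 1, so the symbol is -1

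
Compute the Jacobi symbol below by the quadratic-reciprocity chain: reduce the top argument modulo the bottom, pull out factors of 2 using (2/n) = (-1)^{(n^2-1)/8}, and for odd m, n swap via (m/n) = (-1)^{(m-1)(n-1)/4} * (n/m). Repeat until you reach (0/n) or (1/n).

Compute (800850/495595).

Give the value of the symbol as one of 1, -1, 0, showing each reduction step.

(800850/495595): 800850 mod 495595 = 305255, so (800850/495595) = (305255/495595)
flip (305255/495595) -> (495595/305255): both odd, 305255 mod 4 = 3, 495595 mod 4 = 3, so the flip contributes -1; sign now -1
(495595/305255): 495595 mod 305255 = 190340, so (495595/305255) = (190340/305255)
factor out 2^2: 190340 = 2^2·47585; with 305255 mod 8 = 7, (2/305255) = +1; sign now -1; continue with (47585/305255)
flip (47585/305255) -> (305255/47585): both odd, 47585 mod 4 = 1, 305255 mod 4 = 3, so the flip contributes +1; sign now -1
(305255/47585): 305255 mod 47585 = 19745, so (305255/47585) = (19745/47585)
flip (19745/47585) -> (47585/19745): both odd, 19745 mod 4 = 1, 47585 mod 4 = 1, so the flip contributes +1; sign now -1
(47585/19745): 47585 mod 19745 = 8095, so (47585/19745) = (8095/19745)
flip (8095/19745) -> (19745/8095): both odd, 8095 mod 4 = 3, 19745 mod 4 = 1, so the flip contributes +1; sign now -1
(19745/8095): 19745 mod 8095 = 3555, so (19745/8095) = (3555/8095)
flip (3555/8095) -> (8095/3555): both odd, 3555 mod 4 = 3, 8095 mod 4 = 3, so the flip contributes -1; sign now +1
(8095/3555): 8095 mod 3555 = 985, so (8095/3555) = (985/3555)
flip (985/3555) -> (3555/985): both odd, 985 mod 4 = 1, 3555 mod 4 = 3, so the flip contributes +1; sign now +1
(3555/985): 3555 mod 985 = 600, so (3555/985) = (600/985)
factor out 2^3: 600 = 2^3·75; with 985 mod 8 = 1, (2/985) = +1; sign now +1; continue with (75/985)
flip (75/985) -> (985/75): both odd, 75 mod 4 = 3, 985 mod 4 = 1, so the flip contributes +1; sign now +1
(985/75): 985 mod 75 = 10, so (985/75) = (10/75)
factor out 2^1: 10 = 2^1·5; with 75 mod 8 = 3, (2/75) = -1; sign now -1; continue with (5/75)
flip (5/75) -> (75/5): both odd, 5 mod 4 = 1, 75 mod 4 = 3, so the flip contributes +1; sign now -1
(75/5): 75 mod 5 = 0, so (75/5) = (0/5)
reached (0/5); gcd(a, n) > 1, so (0/5) = 0 and the symbol is 0

0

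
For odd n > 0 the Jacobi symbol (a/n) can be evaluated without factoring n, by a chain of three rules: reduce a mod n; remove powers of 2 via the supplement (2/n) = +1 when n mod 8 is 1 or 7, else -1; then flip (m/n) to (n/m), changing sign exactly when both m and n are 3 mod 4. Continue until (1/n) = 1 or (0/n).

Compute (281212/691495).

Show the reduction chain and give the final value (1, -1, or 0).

1

factor out 2^2: 281212 = 2^2·70303; with 691495 mod 8 = 7, (2/691495) = +1; sign now +1; continue with (70303/691495)
flip (70303/691495) -> (691495/70303): both odd, 70303 mod 4 = 3, 691495 mod 4 = 3, so the flip contributes -1; sign now -1
(691495/70303): 691495 mod 70303 = 58768, so (691495/70303) = (58768/70303)
factor out 2^4: 58768 = 2^4·3673; with 70303 mod 8 = 7, (2/70303) = +1; sign now -1; continue with (3673/70303)
flip (3673/70303) -> (70303/3673): both odd, 3673 mod 4 = 1, 70303 mod 4 = 3, so the flip contributes +1; sign now -1
(70303/3673): 70303 mod 3673 = 516, so (70303/3673) = (516/3673)
factor out 2^2: 516 = 2^2·129; with 3673 mod 8 = 1, (2/3673) = +1; sign now -1; continue with (129/3673)
flip (129/3673) -> (3673/129): both odd, 129 mod 4 = 1, 3673 mod 4 = 1, so the flip contributes +1; sign now -1
(3673/129): 3673 mod 129 = 61, so (3673/129) = (61/129)
flip (61/129) -> (129/61): both odd, 61 mod 4 = 1, 129 mod 4 = 1, so the flip contributes +1; sign now -1
(129/61): 129 mod 61 = 7, so (129/61) = (7/61)
flip (7/61) -> (61/7): both odd, 7 mod 4 = 3, 61 mod 4 = 1, so the flip contributes +1; sign now -1
(61/7): 61 mod 7 = 5, so (61/7) = (5/7)
flip (5/7) -> (7/5): both odd, 5 mod 4 = 1, 7 mod 4 = 3, so the flip contributes +1; sign now -1
(7/5): 7 mod 5 = 2, so (7/5) = (2/5)
factor out 2^1: 2 = 2^1·1; with 5 mod 8 = 5, (2/5) = -1; sign now +1; continue with (1/5)
reached (1/5) = 1, so the symbol is +1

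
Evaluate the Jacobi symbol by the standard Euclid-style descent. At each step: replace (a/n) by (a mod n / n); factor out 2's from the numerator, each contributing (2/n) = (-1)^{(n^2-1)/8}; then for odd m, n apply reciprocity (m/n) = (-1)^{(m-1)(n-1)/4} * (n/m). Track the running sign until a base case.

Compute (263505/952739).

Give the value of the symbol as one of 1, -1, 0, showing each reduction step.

flip (263505/952739) -> (952739/263505): both odd, 263505 mod 4 = 1, 952739 mod 4 = 3, so the flip contributes +1; sign now +1
(952739/263505): 952739 mod 263505 = 162224, so (952739/263505) = (162224/263505)
factor out 2^4: 162224 = 2^4·10139; with 263505 mod 8 = 1, (2/263505) = +1; sign now +1; continue with (10139/263505)
flip (10139/263505) -> (263505/10139): both odd, 10139 mod 4 = 3, 263505 mod 4 = 1, so the flip contributes +1; sign now +1
(263505/10139): 263505 mod 10139 = 10030, so (263505/10139) = (10030/10139)
factor out 2^1: 10030 = 2^1·5015; with 10139 mod 8 = 3, (2/10139) = -1; sign now -1; continue with (5015/10139)
flip (5015/10139) -> (10139/5015): both odd, 5015 mod 4 = 3, 10139 mod 4 = 3, so the flip contributes -1; sign now +1
(10139/5015): 10139 mod 5015 = 109, so (10139/5015) = (109/5015)
flip (109/5015) -> (5015/109): both odd, 109 mod 4 = 1, 5015 mod 4 = 3, so the flip contributes +1; sign now +1
(5015/109): 5015 mod 109 = 1, so (5015/109) = (1/109)
reached (1/109) = 1, so the symbol is +1

1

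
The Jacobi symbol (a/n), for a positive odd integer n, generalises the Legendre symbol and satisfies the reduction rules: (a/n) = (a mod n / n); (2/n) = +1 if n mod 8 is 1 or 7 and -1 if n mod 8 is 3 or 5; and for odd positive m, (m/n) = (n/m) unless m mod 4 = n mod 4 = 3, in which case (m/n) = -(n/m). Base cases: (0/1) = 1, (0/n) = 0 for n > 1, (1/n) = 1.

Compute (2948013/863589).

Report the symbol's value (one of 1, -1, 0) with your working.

0

(2948013/863589): 2948013 mod 863589 = 357246, so (2948013/863589) = (357246/863589)
factor out 2^1: 357246 = 2^1·178623; with 863589 mod 8 = 5, (2/863589) = -1; sign now -1; continue with (178623/863589)
flip (178623/863589) -> (863589/178623): both odd, 178623 mod 4 = 3, 863589 mod 4 = 1, so the flip contributes +1; sign now -1
(863589/178623): 863589 mod 178623 = 149097, so (863589/178623) = (149097/178623)
flip (149097/178623) -> (178623/149097): both odd, 149097 mod 4 = 1, 178623 mod 4 = 3, so the flip contributes +1; sign now -1
(178623/149097): 178623 mod 149097 = 29526, so (178623/149097) = (29526/149097)
factor out 2^1: 29526 = 2^1·14763; with 149097 mod 8 = 1, (2/149097) = +1; sign now -1; continue with (14763/149097)
flip (14763/149097) -> (149097/14763): both odd, 14763 mod 4 = 3, 149097 mod 4 = 1, so the flip contributes +1; sign now -1
(149097/14763): 149097 mod 14763 = 1467, so (149097/14763) = (1467/14763)
flip (1467/14763) -> (14763/1467): both odd, 1467 mod 4 = 3, 14763 mod 4 = 3, so the flip contributes -1; sign now +1
(14763/1467): 14763 mod 1467 = 93, so (14763/1467) = (93/1467)
flip (93/1467) -> (1467/93): both odd, 93 mod 4 = 1, 1467 mod 4 = 3, so the flip contributes +1; sign now +1
(1467/93): 1467 mod 93 = 72, so (1467/93) = (72/93)
factor out 2^3: 72 = 2^3·9; with 93 mod 8 = 5, (2/93) = -1; sign now -1; continue with (9/93)
flip (9/93) -> (93/9): both odd, 9 mod 4 = 1, 93 mod 4 = 1, so the flip contributes +1; sign now -1
(93/9): 93 mod 9 = 3, so (93/9) = (3/9)
flip (3/9) -> (9/3): both odd, 3 mod 4 = 3, 9 mod 4 = 1, so the flip contributes +1; sign now -1
(9/3): 9 mod 3 = 0, so (9/3) = (0/3)
reached (0/3); gcd(a, n) > 1, so (0/3) = 0 and the symbol is 0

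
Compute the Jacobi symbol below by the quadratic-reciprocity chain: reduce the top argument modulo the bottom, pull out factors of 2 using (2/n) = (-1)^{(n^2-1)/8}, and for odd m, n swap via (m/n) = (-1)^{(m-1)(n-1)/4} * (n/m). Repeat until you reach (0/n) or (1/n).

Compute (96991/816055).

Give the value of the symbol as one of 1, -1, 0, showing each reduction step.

reciprocity: (96991/816055) = -1·(816055/96991) since 96991 mod 4 = 3, 816055 mod 4 = 3; sign now -1
(816055/96991) = (40127/96991)   [reduce mod 96991]
reciprocity: (40127/96991) = -1·(96991/40127) since 40127 mod 4 = 3, 96991 mod 4 = 3; sign now +1
(96991/40127) = (16737/40127)   [reduce mod 40127]
reciprocity: (16737/40127) = +1·(40127/16737) since 16737 mod 4 = 1, 40127 mod 4 = 3; sign now +1
(40127/16737) = (6653/16737)   [reduce mod 16737]
reciprocity: (6653/16737) = +1·(16737/6653) since 6653 mod 4 = 1, 16737 mod 4 = 1; sign now +1
(16737/6653) = (3431/6653)   [reduce mod 6653]
reciprocity: (3431/6653) = +1·(6653/3431) since 3431 mod 4 = 3, 6653 mod 4 = 1; sign now +1
(6653/3431) = (3222/3431)   [reduce mod 3431]
3222 = 2^1·1611; (2/3431) = +1 since 3431 mod 8 = 7, so (3222/3431) = (+1)^1·(1611/3431); sign now +1
reciprocity: (1611/3431) = -1·(3431/1611) since 1611 mod 4 = 3, 3431 mod 4 = 3; sign now -1
(3431/1611) = (209/1611)   [reduce mod 1611]
reciprocity: (209/1611) = +1·(1611/209) since 209 mod 4 = 1, 1611 mod 4 = 3; sign now -1
(1611/209) = (148/209)   [reduce mod 209]
148 = 2^2·37; (2/209) = +1 since 209 mod 8 = 1, so (148/209) = (+1)^2·(37/209); sign now -1
reciprocity: (37/209) = +1·(209/37) since 37 mod 4 = 1, 209 mod 4 = 1; sign now -1
(209/37) = (24/37)   [reduce mod 37]
24 = 2^3·3; (2/37) = -1 since 37 mod 8 = 5, so (24/37) = (-1)^3·(3/37); sign now +1
reciprocity: (3/37) = +1·(37/3) since 3 mod 4 = 3, 37 mod 4 = 1; sign now +1
(37/3) = (1/3)   [reduce mod 3]
(1/3) = 1; final value = sign = +1

1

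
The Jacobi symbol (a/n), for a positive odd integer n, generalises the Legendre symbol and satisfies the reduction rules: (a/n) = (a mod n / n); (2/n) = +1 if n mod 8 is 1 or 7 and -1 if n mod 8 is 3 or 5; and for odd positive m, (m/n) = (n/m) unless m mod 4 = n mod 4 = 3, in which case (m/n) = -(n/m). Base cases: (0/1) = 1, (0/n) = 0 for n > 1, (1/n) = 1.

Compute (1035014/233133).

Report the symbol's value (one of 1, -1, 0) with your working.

-1

(1035014/233133): 1035014 mod 233133 = 102482, so (1035014/233133) = (102482/233133)
factor out 2^1: 102482 = 2^1·51241; with 233133 mod 8 = 5, (2/233133) = -1; sign now -1; continue with (51241/233133)
flip (51241/233133) -> (233133/51241): both odd, 51241 mod 4 = 1, 233133 mod 4 = 1, so the flip contributes +1; sign now -1
(233133/51241): 233133 mod 51241 = 28169, so (233133/51241) = (28169/51241)
flip (28169/51241) -> (51241/28169): both odd, 28169 mod 4 = 1, 51241 mod 4 = 1, so the flip contributes +1; sign now -1
(51241/28169): 51241 mod 28169 = 23072, so (51241/28169) = (23072/28169)
factor out 2^5: 23072 = 2^5·721; with 28169 mod 8 = 1, (2/28169) = +1; sign now -1; continue with (721/28169)
flip (721/28169) -> (28169/721): both odd, 721 mod 4 = 1, 28169 mod 4 = 1, so the flip contributes +1; sign now -1
(28169/721): 28169 mod 721 = 50, so (28169/721) = (50/721)
factor out 2^1: 50 = 2^1·25; with 721 mod 8 = 1, (2/721) = +1; sign now -1; continue with (25/721)
flip (25/721) -> (721/25): both odd, 25 mod 4 = 1, 721 mod 4 = 1, so the flip contributes +1; sign now -1
(721/25): 721 mod 25 = 21, so (721/25) = (21/25)
flip (21/25) -> (25/21): both odd, 21 mod 4 = 1, 25 mod 4 = 1, so the flip contributes +1; sign now -1
(25/21): 25 mod 21 = 4, so (25/21) = (4/21)
factor out 2^2: 4 = 2^2·1; with 21 mod 8 = 5, (2/21) = -1; sign now -1; continue with (1/21)
reached (1/21) = 1, so the symbol is -1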